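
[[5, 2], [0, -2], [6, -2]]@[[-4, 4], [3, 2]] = [[-14, 24], [-6, -4], [-30, 20]]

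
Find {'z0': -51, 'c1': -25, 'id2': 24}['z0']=-51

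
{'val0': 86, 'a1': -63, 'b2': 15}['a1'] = -63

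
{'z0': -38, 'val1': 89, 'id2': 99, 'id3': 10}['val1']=89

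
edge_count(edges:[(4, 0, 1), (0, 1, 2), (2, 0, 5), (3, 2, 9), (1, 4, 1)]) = 5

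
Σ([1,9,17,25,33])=85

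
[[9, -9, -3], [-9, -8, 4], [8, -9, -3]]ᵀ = [[9, -9, 8], [-9, -8, -9], [-3, 4, -3]]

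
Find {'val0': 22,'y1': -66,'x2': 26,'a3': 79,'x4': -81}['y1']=-66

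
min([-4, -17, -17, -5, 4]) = -17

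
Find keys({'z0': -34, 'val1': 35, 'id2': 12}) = ['z0', 'val1', 'id2']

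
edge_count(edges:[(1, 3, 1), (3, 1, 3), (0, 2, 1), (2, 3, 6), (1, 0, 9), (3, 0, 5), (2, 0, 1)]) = 7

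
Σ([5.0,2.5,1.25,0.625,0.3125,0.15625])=9.84375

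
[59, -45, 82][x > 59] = keep x where x > 59: 59✗, -45✗, 82✓
= [82]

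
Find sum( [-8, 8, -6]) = (-8) + 8 + (-6)
= -6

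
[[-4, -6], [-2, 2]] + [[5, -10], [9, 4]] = [[1, -16], [7, 6]]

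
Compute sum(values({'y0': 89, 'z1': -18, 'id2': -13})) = 58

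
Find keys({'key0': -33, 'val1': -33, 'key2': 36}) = ['key0', 'val1', 'key2']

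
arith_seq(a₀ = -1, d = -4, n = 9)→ a_0 = -1 + 0*-4 = -1
a_1 = -1 + 1*-4 = -5
a_2 = -1 + 2*-4 = -9
...
= [-1, -5, -9, -13, -17, -21, -25, -29, -33]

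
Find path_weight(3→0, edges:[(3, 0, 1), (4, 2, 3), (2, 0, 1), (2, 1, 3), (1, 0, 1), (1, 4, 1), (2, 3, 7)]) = 1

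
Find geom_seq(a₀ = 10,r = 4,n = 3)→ a_0 = 10*4^0 = 10
a_1 = 10*4^1 = 40
a_2 = 10*4^2 = 160
= [10, 40, 160]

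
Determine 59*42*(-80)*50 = -9912000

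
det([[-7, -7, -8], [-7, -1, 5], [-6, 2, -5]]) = 650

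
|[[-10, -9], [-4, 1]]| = -46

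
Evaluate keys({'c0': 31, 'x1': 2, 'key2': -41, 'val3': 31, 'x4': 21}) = ['c0', 'x1', 'key2', 'val3', 'x4']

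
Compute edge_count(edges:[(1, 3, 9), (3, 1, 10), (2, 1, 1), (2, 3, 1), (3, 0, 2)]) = 5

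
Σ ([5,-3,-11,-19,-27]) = -55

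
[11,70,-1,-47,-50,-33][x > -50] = keep x where x > -50: 11✓, 70✓, -1✓, -47✓, -50✗, -33✓
= [11, 70, -1, -47, -33]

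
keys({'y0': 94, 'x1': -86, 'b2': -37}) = ['y0', 'x1', 'b2']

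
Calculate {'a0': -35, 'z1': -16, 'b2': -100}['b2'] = -100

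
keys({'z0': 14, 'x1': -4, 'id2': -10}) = ['z0', 'x1', 'id2']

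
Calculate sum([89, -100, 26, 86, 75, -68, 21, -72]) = 89 + (-100) + 26 + 86 + 75 + (-68) + 21 + (-72)
= 57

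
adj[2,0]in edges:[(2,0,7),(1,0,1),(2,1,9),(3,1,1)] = 7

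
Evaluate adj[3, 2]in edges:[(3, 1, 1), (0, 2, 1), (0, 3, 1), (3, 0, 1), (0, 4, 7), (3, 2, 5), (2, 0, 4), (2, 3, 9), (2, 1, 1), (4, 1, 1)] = 5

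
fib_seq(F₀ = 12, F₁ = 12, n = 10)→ [12, 12, 24, 36, 60, 96, 156, 252, 408, 660]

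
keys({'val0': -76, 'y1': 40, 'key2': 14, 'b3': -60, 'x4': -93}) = ['val0', 'y1', 'key2', 'b3', 'x4']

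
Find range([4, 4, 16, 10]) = 12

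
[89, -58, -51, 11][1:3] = [-58, -51]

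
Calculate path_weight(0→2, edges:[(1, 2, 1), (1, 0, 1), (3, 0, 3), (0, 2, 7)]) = w(0→2)=7
= 7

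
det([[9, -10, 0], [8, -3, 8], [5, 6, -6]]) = -1150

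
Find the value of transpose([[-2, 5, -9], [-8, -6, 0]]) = [[-2, -8], [5, -6], [-9, 0]]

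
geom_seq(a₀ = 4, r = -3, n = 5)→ a_0 = 4*(-3)^0 = 4
a_1 = 4*(-3)^1 = -12
a_2 = 4*(-3)^2 = 36
...
= [4, -12, 36, -108, 324]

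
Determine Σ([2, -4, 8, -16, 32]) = 2 + -4 + 8 + -16 + 32
= 22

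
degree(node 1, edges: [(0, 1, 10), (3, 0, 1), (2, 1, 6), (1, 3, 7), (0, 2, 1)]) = 3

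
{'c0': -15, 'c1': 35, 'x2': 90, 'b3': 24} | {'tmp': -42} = {'c0': -15, 'c1': 35, 'x2': 90, 'b3': 24, 'tmp': -42}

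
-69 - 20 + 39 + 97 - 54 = -7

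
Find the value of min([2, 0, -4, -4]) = -4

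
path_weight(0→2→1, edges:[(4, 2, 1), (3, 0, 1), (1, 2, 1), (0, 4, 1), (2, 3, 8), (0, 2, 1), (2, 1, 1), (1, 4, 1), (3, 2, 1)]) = w(0→2)=1 + w(2→1)=1
= 2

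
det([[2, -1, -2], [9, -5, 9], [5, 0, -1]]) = (1)*(2)*det([[-5, 9], [0, -1]]) + (-1)*(-1)*det([[9, 9], [5, -1]]) + (1)*(-2)*det([[9, -5], [5, 0]])
= 10 + -54 + -50
= -94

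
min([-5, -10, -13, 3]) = -13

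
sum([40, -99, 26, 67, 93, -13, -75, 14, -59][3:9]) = slice → [67, 93, -13, -75, 14, -59]
67 + 93 + (-13) + (-75) + 14 + (-59)
= 27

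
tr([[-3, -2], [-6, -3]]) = diagonal: (-3) + (-3)
= -6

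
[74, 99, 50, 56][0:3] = [74, 99, 50]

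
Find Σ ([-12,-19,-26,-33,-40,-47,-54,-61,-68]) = (-12) + (-19) + (-26) + (-33) + (-40) + (-47) + (-54) + (-61) + (-68)
= -360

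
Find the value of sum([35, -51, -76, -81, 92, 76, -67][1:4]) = slice → [-51, -76, -81]
(-51) + (-76) + (-81)
= -208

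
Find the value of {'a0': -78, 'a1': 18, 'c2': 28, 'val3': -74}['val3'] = -74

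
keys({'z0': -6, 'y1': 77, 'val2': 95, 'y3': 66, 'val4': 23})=['z0', 'y1', 'val2', 'y3', 'val4']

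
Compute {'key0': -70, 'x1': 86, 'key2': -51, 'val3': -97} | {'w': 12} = {'key0': -70, 'x1': 86, 'key2': -51, 'val3': -97, 'w': 12}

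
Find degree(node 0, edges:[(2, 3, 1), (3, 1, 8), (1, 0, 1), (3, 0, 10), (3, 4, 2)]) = 2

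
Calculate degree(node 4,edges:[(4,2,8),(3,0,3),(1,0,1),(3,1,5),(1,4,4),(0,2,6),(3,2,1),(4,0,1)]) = 3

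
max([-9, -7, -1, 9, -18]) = 9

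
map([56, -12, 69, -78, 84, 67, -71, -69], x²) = (56)²=3136, (-12)²=144, (69)²=4761, (-78)²=6084, (84)²=7056, (67)²=4489, (-71)²=5041, (-69)²=4761
= [3136, 144, 4761, 6084, 7056, 4489, 5041, 4761]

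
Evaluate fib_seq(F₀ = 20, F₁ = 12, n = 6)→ F_2 = F_1 + F_0 = 32
F_3 = F_2 + F_1 = 44
F_4 = F_3 + F_2 = 76
...
= [20, 12, 32, 44, 76, 120]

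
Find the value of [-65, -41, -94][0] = -65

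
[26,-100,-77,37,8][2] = -77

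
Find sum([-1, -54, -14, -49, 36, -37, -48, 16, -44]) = (-1) + (-54) + (-14) + (-49) + 36 + (-37) + (-48) + 16 + (-44)
= -195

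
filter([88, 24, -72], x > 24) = [88]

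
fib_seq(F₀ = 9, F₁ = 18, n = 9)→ [9, 18, 27, 45, 72, 117, 189, 306, 495]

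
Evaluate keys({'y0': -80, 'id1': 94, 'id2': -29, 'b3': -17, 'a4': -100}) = ['y0', 'id1', 'id2', 'b3', 'a4']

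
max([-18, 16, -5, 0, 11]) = 16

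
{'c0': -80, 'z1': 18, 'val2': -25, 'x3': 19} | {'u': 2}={'c0': -80, 'z1': 18, 'val2': -25, 'x3': 19, 'u': 2}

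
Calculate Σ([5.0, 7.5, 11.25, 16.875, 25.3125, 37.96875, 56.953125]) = 160.859375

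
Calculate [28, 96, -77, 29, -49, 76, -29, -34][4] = -49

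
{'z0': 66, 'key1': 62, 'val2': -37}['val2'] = -37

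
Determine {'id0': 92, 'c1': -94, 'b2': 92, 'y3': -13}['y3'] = -13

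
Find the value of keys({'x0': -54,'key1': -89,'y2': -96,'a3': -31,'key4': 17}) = ['x0', 'key1', 'y2', 'a3', 'key4']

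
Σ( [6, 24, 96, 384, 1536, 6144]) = 6 + 24 + 96 + 384 + 1536 + 6144
= 8190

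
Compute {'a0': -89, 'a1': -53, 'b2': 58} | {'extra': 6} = {'a0': -89, 'a1': -53, 'b2': 58, 'extra': 6}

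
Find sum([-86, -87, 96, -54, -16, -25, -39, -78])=(-86) + (-87) + 96 + (-54) + (-16) + (-25) + (-39) + (-78)
= -289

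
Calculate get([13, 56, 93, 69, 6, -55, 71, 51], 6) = 71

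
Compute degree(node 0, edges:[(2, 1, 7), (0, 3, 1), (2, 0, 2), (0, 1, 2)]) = incident: (0,3), (2,0), (0,1)
= 3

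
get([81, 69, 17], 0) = 81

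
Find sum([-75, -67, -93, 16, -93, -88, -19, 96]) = (-75) + (-67) + (-93) + 16 + (-93) + (-88) + (-19) + 96
= -323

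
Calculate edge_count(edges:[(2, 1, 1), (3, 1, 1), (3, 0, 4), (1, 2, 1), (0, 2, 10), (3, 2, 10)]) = 6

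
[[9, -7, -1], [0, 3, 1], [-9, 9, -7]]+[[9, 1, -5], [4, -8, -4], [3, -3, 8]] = [[18, -6, -6], [4, -5, -3], [-6, 6, 1]]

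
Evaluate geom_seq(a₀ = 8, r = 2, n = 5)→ [8, 16, 32, 64, 128]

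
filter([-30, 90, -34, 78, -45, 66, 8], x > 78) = [90]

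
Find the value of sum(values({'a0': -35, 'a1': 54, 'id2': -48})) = -29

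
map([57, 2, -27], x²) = [3249, 4, 729]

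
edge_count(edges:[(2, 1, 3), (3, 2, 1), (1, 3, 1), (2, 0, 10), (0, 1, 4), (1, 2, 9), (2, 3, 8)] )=7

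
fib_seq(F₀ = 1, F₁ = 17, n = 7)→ [1, 17, 18, 35, 53, 88, 141]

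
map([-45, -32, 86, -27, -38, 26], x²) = [2025, 1024, 7396, 729, 1444, 676]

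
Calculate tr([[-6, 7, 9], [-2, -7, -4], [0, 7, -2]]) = diagonal: (-6) + (-7) + (-2)
= -15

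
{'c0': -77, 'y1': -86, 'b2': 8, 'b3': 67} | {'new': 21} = {'c0': -77, 'y1': -86, 'b2': 8, 'b3': 67, 'new': 21}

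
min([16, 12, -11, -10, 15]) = -11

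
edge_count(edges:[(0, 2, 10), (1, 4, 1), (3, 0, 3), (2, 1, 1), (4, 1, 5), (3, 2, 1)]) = 6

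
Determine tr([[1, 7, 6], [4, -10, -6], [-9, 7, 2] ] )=diagonal: 1 + (-10) + 2
= -7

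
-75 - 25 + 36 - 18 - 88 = -170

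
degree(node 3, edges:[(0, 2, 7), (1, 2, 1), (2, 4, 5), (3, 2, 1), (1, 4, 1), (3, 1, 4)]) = 2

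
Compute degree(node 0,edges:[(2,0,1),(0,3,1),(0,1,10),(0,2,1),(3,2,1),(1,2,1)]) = incident: (2,0), (0,3), (0,1), (0,2)
= 4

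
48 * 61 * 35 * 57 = 5841360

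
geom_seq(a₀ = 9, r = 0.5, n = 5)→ a_0 = 9*0.5^0 = 9.0
a_1 = 9*0.5^1 = 4.5
a_2 = 9*0.5^2 = 2.25
...
= [9.0, 4.5, 2.25, 1.125, 0.5625]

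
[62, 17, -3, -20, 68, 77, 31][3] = -20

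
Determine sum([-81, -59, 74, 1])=-65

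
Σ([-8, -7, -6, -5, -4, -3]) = (-8) + (-7) + (-6) + (-5) + (-4) + (-3)
= -33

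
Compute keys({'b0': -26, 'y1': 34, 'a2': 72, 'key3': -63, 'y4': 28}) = ['b0', 'y1', 'a2', 'key3', 'y4']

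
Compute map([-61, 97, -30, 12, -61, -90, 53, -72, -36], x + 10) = [-51, 107, -20, 22, -51, -80, 63, -62, -26]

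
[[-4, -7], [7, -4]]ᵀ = [[-4, 7], [-7, -4]]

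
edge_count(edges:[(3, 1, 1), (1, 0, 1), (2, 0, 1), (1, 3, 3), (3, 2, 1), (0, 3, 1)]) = 6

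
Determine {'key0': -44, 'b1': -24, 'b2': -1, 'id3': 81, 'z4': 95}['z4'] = 95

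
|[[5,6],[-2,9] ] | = 57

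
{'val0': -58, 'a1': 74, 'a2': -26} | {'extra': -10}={'val0': -58, 'a1': 74, 'a2': -26, 'extra': -10}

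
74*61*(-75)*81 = -27422550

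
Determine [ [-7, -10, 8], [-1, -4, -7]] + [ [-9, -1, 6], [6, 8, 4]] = [[-16, -11, 14], [5, 4, -3]]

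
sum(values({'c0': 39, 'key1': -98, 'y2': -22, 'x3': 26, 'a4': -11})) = 39 + (-98) + (-22) + 26 + (-11)
= -66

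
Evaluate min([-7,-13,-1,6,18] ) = -13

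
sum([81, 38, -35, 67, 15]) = 81 + 38 + (-35) + 67 + 15
= 166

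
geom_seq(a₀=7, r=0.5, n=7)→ [7.0, 3.5, 1.75, 0.875, 0.4375, 0.21875, 0.109375]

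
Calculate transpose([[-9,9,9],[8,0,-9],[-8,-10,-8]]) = [[-9, 8, -8], [9, 0, -10], [9, -9, -8]]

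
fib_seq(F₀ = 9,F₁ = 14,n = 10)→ F_2 = F_1 + F_0 = 23
F_3 = F_2 + F_1 = 37
F_4 = F_3 + F_2 = 60
...
= [9, 14, 23, 37, 60, 97, 157, 254, 411, 665]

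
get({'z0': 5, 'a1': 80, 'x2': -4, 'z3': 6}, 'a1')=80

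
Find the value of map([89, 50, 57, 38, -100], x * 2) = 89*2=178, 50*2=100, 57*2=114, 38*2=76, -100*2=-200
= [178, 100, 114, 76, -200]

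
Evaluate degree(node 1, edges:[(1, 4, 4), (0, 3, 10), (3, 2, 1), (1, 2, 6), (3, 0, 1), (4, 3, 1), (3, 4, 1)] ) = incident: (1,4), (1,2)
= 2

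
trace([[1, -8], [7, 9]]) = diagonal: 1 + 9
= 10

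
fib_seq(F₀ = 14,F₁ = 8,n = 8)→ [14, 8, 22, 30, 52, 82, 134, 216]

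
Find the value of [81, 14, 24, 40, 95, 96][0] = 81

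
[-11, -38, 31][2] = 31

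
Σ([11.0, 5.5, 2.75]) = 19.25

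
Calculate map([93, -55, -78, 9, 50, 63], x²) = [8649, 3025, 6084, 81, 2500, 3969]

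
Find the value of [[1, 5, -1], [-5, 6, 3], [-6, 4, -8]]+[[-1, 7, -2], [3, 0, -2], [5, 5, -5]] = [[0, 12, -3], [-2, 6, 1], [-1, 9, -13]]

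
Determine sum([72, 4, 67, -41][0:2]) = 76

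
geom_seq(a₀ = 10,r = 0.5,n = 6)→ a_0 = 10*0.5^0 = 10.0
a_1 = 10*0.5^1 = 5.0
a_2 = 10*0.5^2 = 2.5
...
= [10.0, 5.0, 2.5, 1.25, 0.625, 0.3125]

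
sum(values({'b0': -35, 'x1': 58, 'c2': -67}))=(-35) + 58 + (-67)
= -44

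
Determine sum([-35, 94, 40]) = 99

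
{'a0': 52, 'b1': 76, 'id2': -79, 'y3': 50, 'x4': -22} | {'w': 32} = {'a0': 52, 'b1': 76, 'id2': -79, 'y3': 50, 'x4': -22, 'w': 32}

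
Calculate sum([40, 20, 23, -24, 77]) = 40 + 20 + 23 + (-24) + 77
= 136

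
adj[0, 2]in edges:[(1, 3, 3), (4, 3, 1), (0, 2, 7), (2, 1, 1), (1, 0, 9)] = 7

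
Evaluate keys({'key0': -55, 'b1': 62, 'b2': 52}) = ['key0', 'b1', 'b2']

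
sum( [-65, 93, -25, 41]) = 44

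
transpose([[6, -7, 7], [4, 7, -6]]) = [[6, 4], [-7, 7], [7, -6]]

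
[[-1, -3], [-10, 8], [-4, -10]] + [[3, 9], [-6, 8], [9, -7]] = [[2, 6], [-16, 16], [5, -17]]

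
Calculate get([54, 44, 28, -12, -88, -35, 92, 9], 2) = 28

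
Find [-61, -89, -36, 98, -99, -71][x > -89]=[-61, -36, 98, -71]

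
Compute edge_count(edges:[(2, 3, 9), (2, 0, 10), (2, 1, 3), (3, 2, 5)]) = 4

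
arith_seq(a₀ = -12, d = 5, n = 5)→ [-12, -7, -2, 3, 8]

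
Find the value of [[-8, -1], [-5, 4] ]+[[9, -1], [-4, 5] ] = [[1, -2], [-9, 9]]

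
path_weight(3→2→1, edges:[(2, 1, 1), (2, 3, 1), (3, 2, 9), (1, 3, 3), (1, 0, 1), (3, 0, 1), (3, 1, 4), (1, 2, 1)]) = 10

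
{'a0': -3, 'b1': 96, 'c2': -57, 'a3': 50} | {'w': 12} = {'a0': -3, 'b1': 96, 'c2': -57, 'a3': 50, 'w': 12}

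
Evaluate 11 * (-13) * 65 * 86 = -799370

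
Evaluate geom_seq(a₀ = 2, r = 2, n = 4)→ a_0 = 2*2^0 = 2
a_1 = 2*2^1 = 4
a_2 = 2*2^2 = 8
...
= [2, 4, 8, 16]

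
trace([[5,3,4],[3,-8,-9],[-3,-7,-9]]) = diagonal: 5 + (-8) + (-9)
= -12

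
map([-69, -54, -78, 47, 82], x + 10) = -69+10=-59, -54+10=-44, -78+10=-68, 47+10=57, 82+10=92
= [-59, -44, -68, 57, 92]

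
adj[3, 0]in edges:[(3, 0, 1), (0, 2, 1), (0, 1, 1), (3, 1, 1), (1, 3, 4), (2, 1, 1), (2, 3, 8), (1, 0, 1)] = 1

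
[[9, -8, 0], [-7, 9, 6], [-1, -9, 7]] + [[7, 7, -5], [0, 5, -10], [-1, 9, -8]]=[[16, -1, -5], [-7, 14, -4], [-2, 0, -1]]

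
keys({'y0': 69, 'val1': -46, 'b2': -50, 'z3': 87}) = ['y0', 'val1', 'b2', 'z3']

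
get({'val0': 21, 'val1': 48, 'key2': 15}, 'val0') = 21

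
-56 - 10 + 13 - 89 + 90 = -52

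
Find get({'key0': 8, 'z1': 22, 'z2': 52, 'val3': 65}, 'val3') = 65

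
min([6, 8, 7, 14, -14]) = -14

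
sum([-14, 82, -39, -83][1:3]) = slice → [82, -39]
82 + (-39)
= 43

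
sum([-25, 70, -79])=(-25) + 70 + (-79)
= -34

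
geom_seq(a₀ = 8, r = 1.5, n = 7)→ [8.0, 12.0, 18.0, 27.0, 40.5, 60.75, 91.125]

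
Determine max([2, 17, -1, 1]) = 17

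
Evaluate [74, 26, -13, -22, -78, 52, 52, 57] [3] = -22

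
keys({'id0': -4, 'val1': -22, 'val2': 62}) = ['id0', 'val1', 'val2']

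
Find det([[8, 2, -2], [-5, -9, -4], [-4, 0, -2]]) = 228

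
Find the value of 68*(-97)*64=-422144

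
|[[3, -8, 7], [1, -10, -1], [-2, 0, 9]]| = (1)*(3)*det([[-10, -1], [0, 9]]) + (-1)*(-8)*det([[1, -1], [-2, 9]]) + (1)*(7)*det([[1, -10], [-2, 0]])
= -270 + 56 + -140
= -354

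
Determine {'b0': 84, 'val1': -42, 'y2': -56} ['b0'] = 84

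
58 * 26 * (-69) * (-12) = 1248624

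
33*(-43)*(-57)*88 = 7117704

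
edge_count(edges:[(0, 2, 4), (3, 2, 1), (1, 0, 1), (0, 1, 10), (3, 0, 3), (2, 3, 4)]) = 6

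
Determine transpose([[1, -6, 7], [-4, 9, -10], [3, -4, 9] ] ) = [[1, -4, 3], [-6, 9, -4], [7, -10, 9]]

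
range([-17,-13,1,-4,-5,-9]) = 18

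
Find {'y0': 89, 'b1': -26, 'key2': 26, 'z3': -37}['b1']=-26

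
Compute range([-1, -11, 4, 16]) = 27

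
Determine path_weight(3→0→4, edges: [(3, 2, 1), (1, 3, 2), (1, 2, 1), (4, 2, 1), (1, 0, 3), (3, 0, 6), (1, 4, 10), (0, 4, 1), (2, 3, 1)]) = w(3→0)=6 + w(0→4)=1
= 7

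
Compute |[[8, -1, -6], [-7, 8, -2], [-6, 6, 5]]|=(1)*(8)*det([[8, -2], [6, 5]]) + (-1)*(-1)*det([[-7, -2], [-6, 5]]) + (1)*(-6)*det([[-7, 8], [-6, 6]])
= 416 + -47 + -36
= 333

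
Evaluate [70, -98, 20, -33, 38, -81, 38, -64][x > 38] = [70]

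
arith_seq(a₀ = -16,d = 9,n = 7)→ [-16, -7, 2, 11, 20, 29, 38]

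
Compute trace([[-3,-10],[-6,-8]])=-11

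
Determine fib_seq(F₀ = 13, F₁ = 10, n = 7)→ F_2 = F_1 + F_0 = 23
F_3 = F_2 + F_1 = 33
F_4 = F_3 + F_2 = 56
...
= [13, 10, 23, 33, 56, 89, 145]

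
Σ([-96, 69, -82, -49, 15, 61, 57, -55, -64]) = -144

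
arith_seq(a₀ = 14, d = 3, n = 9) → a_0 = 14 + 0*3 = 14
a_1 = 14 + 1*3 = 17
a_2 = 14 + 2*3 = 20
...
= [14, 17, 20, 23, 26, 29, 32, 35, 38]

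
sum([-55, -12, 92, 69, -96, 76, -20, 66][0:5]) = slice → [-55, -12, 92, 69, -96]
(-55) + (-12) + 92 + 69 + (-96)
= -2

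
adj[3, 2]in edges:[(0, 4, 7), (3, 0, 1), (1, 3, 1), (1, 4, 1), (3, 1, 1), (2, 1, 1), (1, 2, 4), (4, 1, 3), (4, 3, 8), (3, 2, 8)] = 8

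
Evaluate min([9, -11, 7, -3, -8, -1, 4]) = -11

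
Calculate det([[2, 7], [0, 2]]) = (2)*(2) - (7)*(0)
= 4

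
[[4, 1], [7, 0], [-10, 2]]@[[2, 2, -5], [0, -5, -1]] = [[8, 3, -21], [14, 14, -35], [-20, -30, 48]]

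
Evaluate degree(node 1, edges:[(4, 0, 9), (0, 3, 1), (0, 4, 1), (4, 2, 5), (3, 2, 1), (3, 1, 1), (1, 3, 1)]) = 2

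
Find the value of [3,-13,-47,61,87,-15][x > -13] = [3, 61, 87]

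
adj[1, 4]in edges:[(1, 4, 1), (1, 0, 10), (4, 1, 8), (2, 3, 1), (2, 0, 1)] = 1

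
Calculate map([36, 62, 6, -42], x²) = [1296, 3844, 36, 1764]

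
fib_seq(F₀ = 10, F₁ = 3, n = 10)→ [10, 3, 13, 16, 29, 45, 74, 119, 193, 312]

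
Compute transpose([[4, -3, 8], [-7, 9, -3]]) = [[4, -7], [-3, 9], [8, -3]]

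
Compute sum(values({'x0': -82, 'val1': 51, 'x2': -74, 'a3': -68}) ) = -173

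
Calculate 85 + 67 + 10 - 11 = 151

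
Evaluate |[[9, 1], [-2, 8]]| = 74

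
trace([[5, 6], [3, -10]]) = diagonal: 5 + (-10)
= -5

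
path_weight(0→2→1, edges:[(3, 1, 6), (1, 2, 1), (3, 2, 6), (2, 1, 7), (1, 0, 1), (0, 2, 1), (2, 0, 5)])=w(0→2)=1 + w(2→1)=7
= 8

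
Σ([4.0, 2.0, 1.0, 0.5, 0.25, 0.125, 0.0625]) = 4.0 + 2.0 + 1.0 + 0.5 + 0.25 + 0.125 + 0.0625
= 7.9375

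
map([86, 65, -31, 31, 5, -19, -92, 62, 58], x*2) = [172, 130, -62, 62, 10, -38, -184, 124, 116]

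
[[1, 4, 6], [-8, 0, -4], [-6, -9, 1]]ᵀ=[[1, -8, -6], [4, 0, -9], [6, -4, 1]]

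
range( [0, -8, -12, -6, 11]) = 23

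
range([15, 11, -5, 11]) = 20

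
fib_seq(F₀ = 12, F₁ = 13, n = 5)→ F_2 = F_1 + F_0 = 25
F_3 = F_2 + F_1 = 38
F_4 = F_3 + F_2 = 63
= [12, 13, 25, 38, 63]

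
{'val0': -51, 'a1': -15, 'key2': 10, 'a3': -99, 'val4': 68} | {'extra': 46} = {'val0': -51, 'a1': -15, 'key2': 10, 'a3': -99, 'val4': 68, 'extra': 46}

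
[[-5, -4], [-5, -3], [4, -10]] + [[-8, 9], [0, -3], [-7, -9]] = [[-13, 5], [-5, -6], [-3, -19]]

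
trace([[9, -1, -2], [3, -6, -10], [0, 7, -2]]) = 1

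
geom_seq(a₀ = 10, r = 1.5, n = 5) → [10.0, 15.0, 22.5, 33.75, 50.625]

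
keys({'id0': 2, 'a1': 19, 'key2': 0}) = ['id0', 'a1', 'key2']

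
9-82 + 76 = 3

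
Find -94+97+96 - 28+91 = 162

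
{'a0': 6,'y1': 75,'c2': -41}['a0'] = 6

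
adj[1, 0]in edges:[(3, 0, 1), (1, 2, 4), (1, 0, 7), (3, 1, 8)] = 7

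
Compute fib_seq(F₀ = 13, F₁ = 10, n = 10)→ F_2 = F_1 + F_0 = 23
F_3 = F_2 + F_1 = 33
F_4 = F_3 + F_2 = 56
...
= [13, 10, 23, 33, 56, 89, 145, 234, 379, 613]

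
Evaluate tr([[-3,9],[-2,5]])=2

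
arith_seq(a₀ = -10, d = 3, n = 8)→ [-10, -7, -4, -1, 2, 5, 8, 11]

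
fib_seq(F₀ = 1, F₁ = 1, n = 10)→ [1, 1, 2, 3, 5, 8, 13, 21, 34, 55]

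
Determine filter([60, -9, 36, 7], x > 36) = keep x where x > 36: 60✓, -9✗, 36✗, 7✗
= [60]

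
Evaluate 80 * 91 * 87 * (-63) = -39901680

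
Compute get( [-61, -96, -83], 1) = -96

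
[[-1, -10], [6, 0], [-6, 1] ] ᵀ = [[-1, 6, -6], [-10, 0, 1]]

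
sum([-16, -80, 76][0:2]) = slice → [-16, -80]
(-16) + (-80)
= -96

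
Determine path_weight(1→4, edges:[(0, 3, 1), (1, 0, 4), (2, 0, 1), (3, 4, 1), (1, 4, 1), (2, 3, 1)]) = 1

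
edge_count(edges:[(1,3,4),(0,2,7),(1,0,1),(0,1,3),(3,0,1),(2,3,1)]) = 6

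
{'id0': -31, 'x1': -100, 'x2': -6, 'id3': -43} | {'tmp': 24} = {'id0': -31, 'x1': -100, 'x2': -6, 'id3': -43, 'tmp': 24}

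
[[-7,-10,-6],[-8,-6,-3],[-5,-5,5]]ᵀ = [[-7, -8, -5], [-10, -6, -5], [-6, -3, 5]]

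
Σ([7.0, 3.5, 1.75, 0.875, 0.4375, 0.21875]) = 7.0 + 3.5 + 1.75 + 0.875 + 0.4375 + 0.21875
= 13.78125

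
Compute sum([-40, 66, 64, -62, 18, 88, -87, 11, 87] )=(-40) + 66 + 64 + (-62) + 18 + 88 + (-87) + 11 + 87
= 145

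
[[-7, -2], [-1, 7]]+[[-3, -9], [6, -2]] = [[-10, -11], [5, 5]]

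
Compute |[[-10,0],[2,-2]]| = 20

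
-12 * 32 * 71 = -27264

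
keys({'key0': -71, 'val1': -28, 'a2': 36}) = ['key0', 'val1', 'a2']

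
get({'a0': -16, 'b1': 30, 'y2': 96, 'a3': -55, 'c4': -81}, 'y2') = 96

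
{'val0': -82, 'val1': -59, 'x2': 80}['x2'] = 80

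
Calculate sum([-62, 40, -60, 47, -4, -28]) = (-62) + 40 + (-60) + 47 + (-4) + (-28)
= -67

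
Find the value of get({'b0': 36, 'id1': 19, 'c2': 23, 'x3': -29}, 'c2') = 23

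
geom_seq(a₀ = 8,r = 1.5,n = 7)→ [8.0, 12.0, 18.0, 27.0, 40.5, 60.75, 91.125]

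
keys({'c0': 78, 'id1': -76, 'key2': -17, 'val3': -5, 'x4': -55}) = ['c0', 'id1', 'key2', 'val3', 'x4']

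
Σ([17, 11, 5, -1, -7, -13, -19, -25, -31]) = 17 + 11 + 5 + (-1) + (-7) + (-13) + (-19) + (-25) + (-31)
= -63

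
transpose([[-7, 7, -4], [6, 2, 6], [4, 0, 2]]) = [[-7, 6, 4], [7, 2, 0], [-4, 6, 2]]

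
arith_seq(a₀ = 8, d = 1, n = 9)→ [8, 9, 10, 11, 12, 13, 14, 15, 16]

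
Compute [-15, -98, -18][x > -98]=[-15, -18]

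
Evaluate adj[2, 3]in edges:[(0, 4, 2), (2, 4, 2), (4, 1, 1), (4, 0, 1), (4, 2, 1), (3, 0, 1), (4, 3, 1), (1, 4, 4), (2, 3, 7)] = 7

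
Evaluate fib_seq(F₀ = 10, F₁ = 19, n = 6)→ [10, 19, 29, 48, 77, 125]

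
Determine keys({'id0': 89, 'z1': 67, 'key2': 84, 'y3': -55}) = ['id0', 'z1', 'key2', 'y3']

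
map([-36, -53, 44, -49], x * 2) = -36*2=-72, -53*2=-106, 44*2=88, -49*2=-98
= [-72, -106, 88, -98]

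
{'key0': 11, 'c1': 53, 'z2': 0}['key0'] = 11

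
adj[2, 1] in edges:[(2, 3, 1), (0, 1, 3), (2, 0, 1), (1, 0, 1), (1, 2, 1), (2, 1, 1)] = 1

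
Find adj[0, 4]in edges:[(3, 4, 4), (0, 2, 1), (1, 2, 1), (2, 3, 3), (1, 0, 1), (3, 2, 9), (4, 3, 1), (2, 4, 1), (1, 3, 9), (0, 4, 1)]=1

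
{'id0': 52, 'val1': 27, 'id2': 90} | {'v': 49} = {'id0': 52, 'val1': 27, 'id2': 90, 'v': 49}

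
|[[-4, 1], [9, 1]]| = (-4)*(1) - (1)*(9)
= -13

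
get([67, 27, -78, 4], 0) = 67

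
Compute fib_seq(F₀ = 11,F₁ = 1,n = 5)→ [11, 1, 12, 13, 25]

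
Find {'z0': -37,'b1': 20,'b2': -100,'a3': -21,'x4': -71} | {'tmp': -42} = {'z0': -37, 'b1': 20, 'b2': -100, 'a3': -21, 'x4': -71, 'tmp': -42}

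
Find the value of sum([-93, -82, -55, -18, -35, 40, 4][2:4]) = slice → [-55, -18]
(-55) + (-18)
= -73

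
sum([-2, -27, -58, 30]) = -57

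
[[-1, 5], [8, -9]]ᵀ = [[-1, 8], [5, -9]]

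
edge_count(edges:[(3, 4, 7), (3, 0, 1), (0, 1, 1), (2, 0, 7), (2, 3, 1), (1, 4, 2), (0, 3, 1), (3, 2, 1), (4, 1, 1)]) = 9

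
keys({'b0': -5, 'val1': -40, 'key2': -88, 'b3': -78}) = ['b0', 'val1', 'key2', 'b3']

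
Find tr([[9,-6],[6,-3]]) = diagonal: 9 + (-3)
= 6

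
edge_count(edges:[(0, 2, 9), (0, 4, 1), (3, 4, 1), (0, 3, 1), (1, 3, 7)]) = 5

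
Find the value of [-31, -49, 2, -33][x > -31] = [2]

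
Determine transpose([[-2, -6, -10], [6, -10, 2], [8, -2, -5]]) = [[-2, 6, 8], [-6, -10, -2], [-10, 2, -5]]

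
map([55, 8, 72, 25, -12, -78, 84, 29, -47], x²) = (55)²=3025, (8)²=64, (72)²=5184, (25)²=625, (-12)²=144, (-78)²=6084, (84)²=7056, (29)²=841, (-47)²=2209
= [3025, 64, 5184, 625, 144, 6084, 7056, 841, 2209]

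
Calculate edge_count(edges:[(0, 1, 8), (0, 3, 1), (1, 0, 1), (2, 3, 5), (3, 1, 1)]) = 5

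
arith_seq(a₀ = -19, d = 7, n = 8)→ [-19, -12, -5, 2, 9, 16, 23, 30]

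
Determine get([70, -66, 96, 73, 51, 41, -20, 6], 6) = -20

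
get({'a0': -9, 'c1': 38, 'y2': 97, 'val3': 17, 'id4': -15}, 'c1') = 38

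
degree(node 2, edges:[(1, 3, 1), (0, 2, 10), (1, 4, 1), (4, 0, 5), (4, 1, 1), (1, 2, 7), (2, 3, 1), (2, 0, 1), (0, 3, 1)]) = 4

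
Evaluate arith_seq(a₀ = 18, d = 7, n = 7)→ [18, 25, 32, 39, 46, 53, 60]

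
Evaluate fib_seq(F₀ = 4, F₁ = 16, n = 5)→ F_2 = F_1 + F_0 = 20
F_3 = F_2 + F_1 = 36
F_4 = F_3 + F_2 = 56
= [4, 16, 20, 36, 56]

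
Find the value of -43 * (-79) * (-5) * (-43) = 730355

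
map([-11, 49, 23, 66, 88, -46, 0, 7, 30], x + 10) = -11+10=-1, 49+10=59, 23+10=33, 66+10=76, 88+10=98, -46+10=-36, 0+10=10, 7+10=17, 30+10=40
= [-1, 59, 33, 76, 98, -36, 10, 17, 40]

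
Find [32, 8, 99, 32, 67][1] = 8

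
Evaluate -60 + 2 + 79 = 21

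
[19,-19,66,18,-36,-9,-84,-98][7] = -98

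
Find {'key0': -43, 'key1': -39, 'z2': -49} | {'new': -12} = {'key0': -43, 'key1': -39, 'z2': -49, 'new': -12}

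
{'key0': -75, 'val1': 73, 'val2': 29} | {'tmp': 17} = {'key0': -75, 'val1': 73, 'val2': 29, 'tmp': 17}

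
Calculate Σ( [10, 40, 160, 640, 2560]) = 3410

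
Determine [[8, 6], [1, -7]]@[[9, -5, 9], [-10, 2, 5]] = C[0][0] = (8)*(9) + (6)*(-10) = 12
C[0][1] = (8)*(-5) + (6)*(2) = -28
C[0][2] = (8)*(9) + (6)*(5) = 102
C[1][0] = (1)*(9) + (-7)*(-10) = 79
C[1][1] = (1)*(-5) + (-7)*(2) = -19
C[1][2] = (1)*(9) + (-7)*(5) = -26
= [[12, -28, 102], [79, -19, -26]]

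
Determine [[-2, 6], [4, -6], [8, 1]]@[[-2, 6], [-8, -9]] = C[0][0] = (-2)*(-2) + (6)*(-8) = -44
C[0][1] = (-2)*(6) + (6)*(-9) = -66
C[1][0] = (4)*(-2) + (-6)*(-8) = 40
C[1][1] = (4)*(6) + (-6)*(-9) = 78
C[2][0] = (8)*(-2) + (1)*(-8) = -24
C[2][1] = (8)*(6) + (1)*(-9) = 39
= [[-44, -66], [40, 78], [-24, 39]]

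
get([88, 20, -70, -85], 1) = 20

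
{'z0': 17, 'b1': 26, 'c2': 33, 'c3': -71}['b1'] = 26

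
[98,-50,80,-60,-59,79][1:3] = [-50, 80]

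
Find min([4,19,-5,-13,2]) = -13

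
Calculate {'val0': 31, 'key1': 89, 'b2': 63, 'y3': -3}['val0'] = 31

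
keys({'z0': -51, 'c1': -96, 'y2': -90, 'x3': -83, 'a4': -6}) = ['z0', 'c1', 'y2', 'x3', 'a4']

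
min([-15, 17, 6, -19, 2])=-19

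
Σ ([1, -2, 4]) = 3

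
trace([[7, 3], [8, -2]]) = 5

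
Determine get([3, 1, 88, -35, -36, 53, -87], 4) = -36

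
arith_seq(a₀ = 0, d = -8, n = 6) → [0, -8, -16, -24, -32, -40]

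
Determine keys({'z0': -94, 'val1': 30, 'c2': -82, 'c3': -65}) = ['z0', 'val1', 'c2', 'c3']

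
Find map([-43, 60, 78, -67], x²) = (-43)²=1849, (60)²=3600, (78)²=6084, (-67)²=4489
= [1849, 3600, 6084, 4489]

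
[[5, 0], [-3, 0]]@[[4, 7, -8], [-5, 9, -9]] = [[20, 35, -40], [-12, -21, 24]]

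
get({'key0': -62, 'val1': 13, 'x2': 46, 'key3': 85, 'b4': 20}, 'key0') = -62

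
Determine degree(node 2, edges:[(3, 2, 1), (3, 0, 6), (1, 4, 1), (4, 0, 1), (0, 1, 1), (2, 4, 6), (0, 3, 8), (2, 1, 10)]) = 3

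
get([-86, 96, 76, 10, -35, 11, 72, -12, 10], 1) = 96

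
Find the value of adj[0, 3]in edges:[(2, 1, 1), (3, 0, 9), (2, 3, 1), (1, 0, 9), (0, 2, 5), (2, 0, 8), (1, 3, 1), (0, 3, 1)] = 1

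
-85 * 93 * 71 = -561255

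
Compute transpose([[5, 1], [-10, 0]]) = [[5, -10], [1, 0]]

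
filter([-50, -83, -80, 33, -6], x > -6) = [33]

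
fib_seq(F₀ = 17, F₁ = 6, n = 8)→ F_2 = F_1 + F_0 = 23
F_3 = F_2 + F_1 = 29
F_4 = F_3 + F_2 = 52
...
= [17, 6, 23, 29, 52, 81, 133, 214]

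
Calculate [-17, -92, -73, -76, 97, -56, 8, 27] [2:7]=[-73, -76, 97, -56, 8]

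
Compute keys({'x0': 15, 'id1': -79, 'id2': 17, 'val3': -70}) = ['x0', 'id1', 'id2', 'val3']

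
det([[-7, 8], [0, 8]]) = (-7)*(8) - (8)*(0)
= -56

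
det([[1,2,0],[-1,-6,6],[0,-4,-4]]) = 40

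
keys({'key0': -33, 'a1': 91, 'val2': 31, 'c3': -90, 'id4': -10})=['key0', 'a1', 'val2', 'c3', 'id4']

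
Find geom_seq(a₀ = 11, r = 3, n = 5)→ [11, 33, 99, 297, 891]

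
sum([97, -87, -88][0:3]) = -78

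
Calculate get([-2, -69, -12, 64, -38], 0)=-2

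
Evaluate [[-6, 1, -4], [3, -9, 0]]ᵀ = [[-6, 3], [1, -9], [-4, 0]]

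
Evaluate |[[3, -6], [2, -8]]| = -12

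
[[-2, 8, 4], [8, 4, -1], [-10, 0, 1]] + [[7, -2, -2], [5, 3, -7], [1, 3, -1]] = [[5, 6, 2], [13, 7, -8], [-9, 3, 0]]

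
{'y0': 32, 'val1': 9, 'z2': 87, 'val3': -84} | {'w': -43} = {'y0': 32, 'val1': 9, 'z2': 87, 'val3': -84, 'w': -43}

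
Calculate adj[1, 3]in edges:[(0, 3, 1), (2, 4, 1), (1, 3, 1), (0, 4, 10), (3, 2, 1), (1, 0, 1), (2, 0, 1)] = 1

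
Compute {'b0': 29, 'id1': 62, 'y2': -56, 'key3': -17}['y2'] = -56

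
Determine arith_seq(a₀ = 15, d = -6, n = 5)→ [15, 9, 3, -3, -9]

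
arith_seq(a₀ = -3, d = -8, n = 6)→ a_0 = -3 + 0*-8 = -3
a_1 = -3 + 1*-8 = -11
a_2 = -3 + 2*-8 = -19
...
= [-3, -11, -19, -27, -35, -43]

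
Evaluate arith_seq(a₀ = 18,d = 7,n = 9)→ a_0 = 18 + 0*7 = 18
a_1 = 18 + 1*7 = 25
a_2 = 18 + 2*7 = 32
...
= [18, 25, 32, 39, 46, 53, 60, 67, 74]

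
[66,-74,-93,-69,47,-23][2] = -93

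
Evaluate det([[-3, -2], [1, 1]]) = -1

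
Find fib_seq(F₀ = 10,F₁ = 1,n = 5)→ F_2 = F_1 + F_0 = 11
F_3 = F_2 + F_1 = 12
F_4 = F_3 + F_2 = 23
= [10, 1, 11, 12, 23]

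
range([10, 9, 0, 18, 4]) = 18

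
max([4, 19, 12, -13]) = 19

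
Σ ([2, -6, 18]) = 14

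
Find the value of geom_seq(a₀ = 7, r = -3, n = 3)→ a_0 = 7*(-3)^0 = 7
a_1 = 7*(-3)^1 = -21
a_2 = 7*(-3)^2 = 63
= [7, -21, 63]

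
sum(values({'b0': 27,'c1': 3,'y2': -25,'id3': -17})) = -12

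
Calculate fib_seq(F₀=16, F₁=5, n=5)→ F_2 = F_1 + F_0 = 21
F_3 = F_2 + F_1 = 26
F_4 = F_3 + F_2 = 47
= [16, 5, 21, 26, 47]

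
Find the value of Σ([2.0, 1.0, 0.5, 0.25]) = 2.0 + 1.0 + 0.5 + 0.25
= 3.75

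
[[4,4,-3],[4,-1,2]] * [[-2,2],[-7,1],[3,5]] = [[-45, -3], [5, 17]]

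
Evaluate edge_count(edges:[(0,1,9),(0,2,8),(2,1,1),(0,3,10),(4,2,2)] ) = 5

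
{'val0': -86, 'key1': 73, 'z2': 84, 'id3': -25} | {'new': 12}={'val0': -86, 'key1': 73, 'z2': 84, 'id3': -25, 'new': 12}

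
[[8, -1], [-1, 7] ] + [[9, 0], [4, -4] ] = [[17, -1], [3, 3]]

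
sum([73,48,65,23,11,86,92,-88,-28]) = 73 + 48 + 65 + 23 + 11 + 86 + 92 + (-88) + (-28)
= 282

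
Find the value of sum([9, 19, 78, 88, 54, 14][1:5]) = slice → [19, 78, 88, 54]
19 + 78 + 88 + 54
= 239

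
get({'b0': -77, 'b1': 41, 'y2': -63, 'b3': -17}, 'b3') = -17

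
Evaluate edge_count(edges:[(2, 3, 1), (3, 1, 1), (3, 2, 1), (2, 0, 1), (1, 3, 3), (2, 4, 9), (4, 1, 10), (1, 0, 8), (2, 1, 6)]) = 9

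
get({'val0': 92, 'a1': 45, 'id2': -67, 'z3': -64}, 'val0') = 92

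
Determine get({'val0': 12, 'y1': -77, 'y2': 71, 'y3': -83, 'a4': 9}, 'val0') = 12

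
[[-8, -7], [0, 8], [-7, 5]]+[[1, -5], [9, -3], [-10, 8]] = [[-7, -12], [9, 5], [-17, 13]]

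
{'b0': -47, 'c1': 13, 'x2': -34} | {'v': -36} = {'b0': -47, 'c1': 13, 'x2': -34, 'v': -36}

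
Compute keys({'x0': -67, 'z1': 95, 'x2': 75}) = ['x0', 'z1', 'x2']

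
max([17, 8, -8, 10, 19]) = 19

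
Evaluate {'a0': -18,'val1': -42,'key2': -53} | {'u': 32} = {'a0': -18, 'val1': -42, 'key2': -53, 'u': 32}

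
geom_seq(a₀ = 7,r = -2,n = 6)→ a_0 = 7*(-2)^0 = 7
a_1 = 7*(-2)^1 = -14
a_2 = 7*(-2)^2 = 28
...
= [7, -14, 28, -56, 112, -224]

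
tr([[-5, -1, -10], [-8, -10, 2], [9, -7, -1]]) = -16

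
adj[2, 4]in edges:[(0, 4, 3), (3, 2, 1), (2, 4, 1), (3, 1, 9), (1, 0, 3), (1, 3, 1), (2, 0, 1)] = 1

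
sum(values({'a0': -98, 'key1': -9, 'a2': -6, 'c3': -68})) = (-98) + (-9) + (-6) + (-68)
= -181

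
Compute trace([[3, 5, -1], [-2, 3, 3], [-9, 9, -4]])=2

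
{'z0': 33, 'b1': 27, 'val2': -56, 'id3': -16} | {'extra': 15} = {'z0': 33, 'b1': 27, 'val2': -56, 'id3': -16, 'extra': 15}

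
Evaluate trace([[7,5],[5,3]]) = 10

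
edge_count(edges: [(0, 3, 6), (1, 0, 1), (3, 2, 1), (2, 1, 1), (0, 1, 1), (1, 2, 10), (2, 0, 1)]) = 7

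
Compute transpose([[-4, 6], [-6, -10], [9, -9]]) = [[-4, -6, 9], [6, -10, -9]]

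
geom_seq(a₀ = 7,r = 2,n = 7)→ a_0 = 7*2^0 = 7
a_1 = 7*2^1 = 14
a_2 = 7*2^2 = 28
...
= [7, 14, 28, 56, 112, 224, 448]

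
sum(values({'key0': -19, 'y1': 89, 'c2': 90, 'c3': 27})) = (-19) + 89 + 90 + 27
= 187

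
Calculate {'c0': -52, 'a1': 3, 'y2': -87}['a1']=3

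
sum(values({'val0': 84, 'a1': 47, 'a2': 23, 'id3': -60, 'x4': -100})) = -6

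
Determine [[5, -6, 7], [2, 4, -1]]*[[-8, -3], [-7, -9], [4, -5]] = [[30, 4], [-48, -37]]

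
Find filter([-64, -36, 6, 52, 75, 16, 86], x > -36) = [6, 52, 75, 16, 86]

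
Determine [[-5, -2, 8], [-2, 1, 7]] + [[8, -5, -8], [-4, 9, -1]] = [[3, -7, 0], [-6, 10, 6]]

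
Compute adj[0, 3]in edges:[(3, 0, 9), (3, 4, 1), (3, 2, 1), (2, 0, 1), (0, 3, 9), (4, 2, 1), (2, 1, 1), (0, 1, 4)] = 9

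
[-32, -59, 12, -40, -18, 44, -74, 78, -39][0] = -32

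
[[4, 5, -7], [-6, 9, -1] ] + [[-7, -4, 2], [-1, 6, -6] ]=[[-3, 1, -5], [-7, 15, -7]]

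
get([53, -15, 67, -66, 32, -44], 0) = 53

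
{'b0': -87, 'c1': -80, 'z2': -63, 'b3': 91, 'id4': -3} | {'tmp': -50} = {'b0': -87, 'c1': -80, 'z2': -63, 'b3': 91, 'id4': -3, 'tmp': -50}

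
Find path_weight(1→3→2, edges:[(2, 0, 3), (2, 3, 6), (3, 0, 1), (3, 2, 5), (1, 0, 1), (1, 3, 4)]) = w(1→3)=4 + w(3→2)=5
= 9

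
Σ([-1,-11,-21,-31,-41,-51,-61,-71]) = -288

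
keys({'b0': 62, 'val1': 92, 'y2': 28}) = ['b0', 'val1', 'y2']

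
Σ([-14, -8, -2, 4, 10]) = (-14) + (-8) + (-2) + 4 + 10
= -10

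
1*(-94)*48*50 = -225600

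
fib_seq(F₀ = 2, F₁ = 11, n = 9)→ [2, 11, 13, 24, 37, 61, 98, 159, 257]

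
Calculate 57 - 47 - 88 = -78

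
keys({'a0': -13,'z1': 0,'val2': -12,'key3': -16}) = ['a0', 'z1', 'val2', 'key3']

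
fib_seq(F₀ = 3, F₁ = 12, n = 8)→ [3, 12, 15, 27, 42, 69, 111, 180]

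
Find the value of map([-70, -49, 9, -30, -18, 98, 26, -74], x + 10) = [-60, -39, 19, -20, -8, 108, 36, -64]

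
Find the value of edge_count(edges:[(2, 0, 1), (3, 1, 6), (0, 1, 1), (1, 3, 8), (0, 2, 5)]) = 5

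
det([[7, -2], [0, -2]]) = -14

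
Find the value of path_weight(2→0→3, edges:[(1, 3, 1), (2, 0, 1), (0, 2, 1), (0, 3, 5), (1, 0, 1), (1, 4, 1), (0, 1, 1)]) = w(2→0)=1 + w(0→3)=5
= 6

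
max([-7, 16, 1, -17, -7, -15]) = 16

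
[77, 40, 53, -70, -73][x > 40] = [77, 53]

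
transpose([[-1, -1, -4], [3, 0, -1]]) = [[-1, 3], [-1, 0], [-4, -1]]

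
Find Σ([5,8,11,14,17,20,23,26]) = 124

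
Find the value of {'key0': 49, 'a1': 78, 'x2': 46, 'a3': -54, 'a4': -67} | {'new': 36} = {'key0': 49, 'a1': 78, 'x2': 46, 'a3': -54, 'a4': -67, 'new': 36}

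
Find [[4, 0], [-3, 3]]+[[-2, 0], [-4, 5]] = [[2, 0], [-7, 8]]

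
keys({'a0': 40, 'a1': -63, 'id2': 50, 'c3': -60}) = ['a0', 'a1', 'id2', 'c3']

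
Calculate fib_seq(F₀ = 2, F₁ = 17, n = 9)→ [2, 17, 19, 36, 55, 91, 146, 237, 383]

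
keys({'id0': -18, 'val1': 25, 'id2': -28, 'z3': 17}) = ['id0', 'val1', 'id2', 'z3']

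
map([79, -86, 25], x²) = (79)²=6241, (-86)²=7396, (25)²=625
= [6241, 7396, 625]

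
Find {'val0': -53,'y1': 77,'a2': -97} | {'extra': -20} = {'val0': -53, 'y1': 77, 'a2': -97, 'extra': -20}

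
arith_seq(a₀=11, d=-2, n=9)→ [11, 9, 7, 5, 3, 1, -1, -3, -5]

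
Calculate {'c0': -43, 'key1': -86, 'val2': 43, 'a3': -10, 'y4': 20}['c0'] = -43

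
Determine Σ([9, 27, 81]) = 117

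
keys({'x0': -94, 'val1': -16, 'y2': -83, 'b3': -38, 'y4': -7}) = ['x0', 'val1', 'y2', 'b3', 'y4']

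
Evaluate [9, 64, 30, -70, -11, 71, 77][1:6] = [64, 30, -70, -11, 71]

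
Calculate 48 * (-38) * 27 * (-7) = 344736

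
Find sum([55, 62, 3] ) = 55 + 62 + 3
= 120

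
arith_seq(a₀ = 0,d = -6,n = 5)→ a_0 = 0 + 0*-6 = 0
a_1 = 0 + 1*-6 = -6
a_2 = 0 + 2*-6 = -12
...
= [0, -6, -12, -18, -24]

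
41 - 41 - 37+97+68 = 128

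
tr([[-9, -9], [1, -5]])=diagonal: (-9) + (-5)
= -14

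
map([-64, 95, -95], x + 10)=[-54, 105, -85]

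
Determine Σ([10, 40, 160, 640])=850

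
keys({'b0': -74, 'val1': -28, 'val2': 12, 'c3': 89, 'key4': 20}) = ['b0', 'val1', 'val2', 'c3', 'key4']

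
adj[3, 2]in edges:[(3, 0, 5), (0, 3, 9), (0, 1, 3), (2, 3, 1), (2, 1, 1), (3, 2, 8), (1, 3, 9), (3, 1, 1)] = 8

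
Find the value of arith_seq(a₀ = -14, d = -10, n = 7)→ a_0 = -14 + 0*-10 = -14
a_1 = -14 + 1*-10 = -24
a_2 = -14 + 2*-10 = -34
...
= [-14, -24, -34, -44, -54, -64, -74]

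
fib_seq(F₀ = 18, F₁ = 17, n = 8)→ F_2 = F_1 + F_0 = 35
F_3 = F_2 + F_1 = 52
F_4 = F_3 + F_2 = 87
...
= [18, 17, 35, 52, 87, 139, 226, 365]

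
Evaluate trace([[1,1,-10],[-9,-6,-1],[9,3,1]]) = -4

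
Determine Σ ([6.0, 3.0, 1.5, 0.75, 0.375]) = 11.625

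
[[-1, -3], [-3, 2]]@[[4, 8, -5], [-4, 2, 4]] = [[8, -14, -7], [-20, -20, 23]]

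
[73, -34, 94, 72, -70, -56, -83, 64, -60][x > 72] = keep x where x > 72: 73✓, -34✗, 94✓, 72✗, -70✗, -56✗, -83✗, 64✗, -60✗
= [73, 94]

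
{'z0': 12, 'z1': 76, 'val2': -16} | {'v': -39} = {'z0': 12, 'z1': 76, 'val2': -16, 'v': -39}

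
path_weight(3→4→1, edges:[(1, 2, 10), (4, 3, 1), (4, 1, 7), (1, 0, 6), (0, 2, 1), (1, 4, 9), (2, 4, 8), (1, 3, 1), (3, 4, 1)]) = w(3→4)=1 + w(4→1)=7
= 8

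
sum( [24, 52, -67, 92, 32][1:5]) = 109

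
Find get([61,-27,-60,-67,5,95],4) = 5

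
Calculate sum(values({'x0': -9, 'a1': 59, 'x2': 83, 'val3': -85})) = 48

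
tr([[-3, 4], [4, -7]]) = -10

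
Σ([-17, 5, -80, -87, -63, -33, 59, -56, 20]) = (-17) + 5 + (-80) + (-87) + (-63) + (-33) + 59 + (-56) + 20
= -252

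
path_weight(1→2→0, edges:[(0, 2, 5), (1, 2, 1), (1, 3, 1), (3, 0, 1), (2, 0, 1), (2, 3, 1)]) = 2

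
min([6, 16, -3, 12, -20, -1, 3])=-20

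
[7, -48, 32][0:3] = [7, -48, 32]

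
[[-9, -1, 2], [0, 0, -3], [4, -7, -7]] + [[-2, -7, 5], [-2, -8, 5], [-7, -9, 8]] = [[-11, -8, 7], [-2, -8, 2], [-3, -16, 1]]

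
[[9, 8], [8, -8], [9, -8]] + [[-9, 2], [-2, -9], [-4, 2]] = [[0, 10], [6, -17], [5, -6]]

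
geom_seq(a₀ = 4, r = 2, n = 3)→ [4, 8, 16]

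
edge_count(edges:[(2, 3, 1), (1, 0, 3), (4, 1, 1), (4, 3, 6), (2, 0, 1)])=5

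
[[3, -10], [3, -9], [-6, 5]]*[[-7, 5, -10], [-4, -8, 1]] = [[19, 95, -40], [15, 87, -39], [22, -70, 65]]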